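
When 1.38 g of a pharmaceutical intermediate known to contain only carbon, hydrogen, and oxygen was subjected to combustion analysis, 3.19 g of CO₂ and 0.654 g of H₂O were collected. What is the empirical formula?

C8H8O3

mol C = 3.19 g CO₂ ÷ 44.009 g/mol = 0.07249 mol
mol H = 2 × 0.654 g H₂O ÷ 18.015 g/mol = 0.07261 mol
mass O = 1.38 − (0.8706 + 0.07319) = 0.4362 g → mol O = 0.4362 ÷ 15.999 = 0.02726 mol
Divide by the smallest (0.02726 mol): C 2.659, H 2.663, O 1.000
Multiplying each by 3 gives whole numbers: C 7.98, H 7.99, O 3.00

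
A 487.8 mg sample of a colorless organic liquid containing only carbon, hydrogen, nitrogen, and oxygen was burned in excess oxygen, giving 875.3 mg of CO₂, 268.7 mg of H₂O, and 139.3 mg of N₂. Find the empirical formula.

mol C = 0.8753 g CO₂ ÷ 44.009 g/mol = 0.019889 mol
mol H = 2 × 0.2687 g H₂O ÷ 18.015 g/mol = 0.029831 mol
mol N = 2 × 0.1393 g N₂ ÷ 28.014 g/mol = 0.0099450 mol
mass O = 0.4878 − (0.23889 + 0.030069 + 0.13930) = 0.079543 g → mol O = 0.079543 ÷ 15.999 = 0.0049717 mol
Divide by the smallest (0.0049717 mol): C 4.000, H 6.000, N 2.000, O 1.000

C4H6N2O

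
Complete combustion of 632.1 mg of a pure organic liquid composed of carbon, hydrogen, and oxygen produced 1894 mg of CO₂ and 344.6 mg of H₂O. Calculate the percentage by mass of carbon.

81.78%

mol C = 1.894 g CO₂ ÷ 44.009 g/mol = 0.043037 mol
mol H = 2 × 0.3446 g H₂O ÷ 18.015 g/mol = 0.038257 mol
mass O = 0.6321 − (0.51691 + 0.038563) = 0.076624 g → mol O = 0.076624 ÷ 15.999 = 0.0047893 mol
mass % C = 0.51691 g ÷ 0.6321 g × 100%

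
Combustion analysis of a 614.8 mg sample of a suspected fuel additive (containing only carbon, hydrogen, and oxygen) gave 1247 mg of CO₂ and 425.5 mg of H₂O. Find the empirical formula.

mol C = 1.247 g CO₂ ÷ 44.009 g/mol = 0.028335 mol
mol H = 2 × 0.4255 g H₂O ÷ 18.015 g/mol = 0.047238 mol
mass O = 0.6148 − (0.34033 + 0.047616) = 0.22685 g → mol O = 0.22685 ÷ 15.999 = 0.014179 mol
Divide by the smallest (0.014179 mol): C 1.998, H 3.332, O 1.000
Multiplying each by 3 gives whole numbers: C 6.00, H 9.99, O 3.00

C6H10O3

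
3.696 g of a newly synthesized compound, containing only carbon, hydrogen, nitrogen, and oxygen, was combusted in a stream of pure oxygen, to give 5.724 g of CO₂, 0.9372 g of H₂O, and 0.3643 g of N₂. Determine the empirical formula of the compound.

mol C = 5.724 g CO₂ ÷ 44.009 g/mol = 0.13006 mol
mol H = 2 × 0.9372 g H₂O ÷ 18.015 g/mol = 0.10405 mol
mol N = 2 × 0.3643 g N₂ ÷ 28.014 g/mol = 0.026008 mol
mass O = 3.696 − (1.5622 + 0.10488 + 0.36430) = 1.6646 g → mol O = 1.6646 ÷ 15.999 = 0.10405 mol
Divide by the smallest (0.026008 mol): C 5.001, H 4.000, N 1.000, O 4.000

C5H4NO4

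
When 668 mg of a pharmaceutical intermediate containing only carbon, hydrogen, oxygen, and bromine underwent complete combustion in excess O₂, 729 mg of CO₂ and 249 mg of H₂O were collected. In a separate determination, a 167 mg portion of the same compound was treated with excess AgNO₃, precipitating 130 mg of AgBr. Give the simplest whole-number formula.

C6H10BrO5

mol C = 0.729 g CO₂ ÷ 44.009 g/mol = 0.01656 mol
mol H = 2 × 0.249 g H₂O ÷ 18.015 g/mol = 0.02764 mol
From the AgBr data: mol Br per gram of compound = (0.130 ÷ 187.772) ÷ 0.167 = 0.004146 mol/g, so in the 0.668 g combustion sample mol Br = 0.002769 mol
mass O = 0.668 − (0.1990 + 0.02786 + 0.2213) = 0.2199 g → mol O = 0.2199 ÷ 15.999 = 0.01374 mol
Divide by the smallest (0.002769 mol): C 5.982, H 9.982, Br 1.000, O 4.963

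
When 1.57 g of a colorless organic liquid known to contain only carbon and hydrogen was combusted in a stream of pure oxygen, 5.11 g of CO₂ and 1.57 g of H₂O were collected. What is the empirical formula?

C2H3

mol C = 5.11 g CO₂ ÷ 44.009 g/mol = 0.1161 mol
mol H = 2 × 1.57 g H₂O ÷ 18.015 g/mol = 0.1743 mol
Divide by the smallest (0.1161 mol): C 1.000, H 1.501
Multiplying each by 2 gives whole numbers: C 2.00, H 3.00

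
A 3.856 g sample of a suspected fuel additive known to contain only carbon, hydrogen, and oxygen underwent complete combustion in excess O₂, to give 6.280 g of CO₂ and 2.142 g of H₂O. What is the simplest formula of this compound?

C6H10O5

mol C = 6.280 g CO₂ ÷ 44.009 g/mol = 0.14270 mol
mol H = 2 × 2.142 g H₂O ÷ 18.015 g/mol = 0.23780 mol
mass O = 3.856 − (1.7139 + 0.23970) = 1.9023 g → mol O = 1.9023 ÷ 15.999 = 0.11890 mol
Divide by the smallest (0.11890 mol): C 1.200, H 2.000, O 1.000
Multiplying each by 5 gives whole numbers: C 6.00, H 10.00, O 5.00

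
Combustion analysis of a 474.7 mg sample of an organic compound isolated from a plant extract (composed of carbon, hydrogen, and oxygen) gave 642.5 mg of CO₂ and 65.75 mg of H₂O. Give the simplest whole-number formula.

mol C = 0.6425 g CO₂ ÷ 44.009 g/mol = 0.014599 mol
mol H = 2 × 0.06575 g H₂O ÷ 18.015 g/mol = 0.0072995 mol
mass O = 0.4747 − (0.17535 + 0.0073579) = 0.29199 g → mol O = 0.29199 ÷ 15.999 = 0.018251 mol
Divide by the smallest (0.0072995 mol): C 2.000, H 1.000, O 2.500
Multiplying each by 2 gives whole numbers: C 4.00, H 2.00, O 5.00

C4H2O5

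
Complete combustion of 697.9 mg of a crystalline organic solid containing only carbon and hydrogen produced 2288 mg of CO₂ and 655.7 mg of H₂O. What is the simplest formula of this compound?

C5H7

mol C = 2.288 g CO₂ ÷ 44.009 g/mol = 0.051989 mol
mol H = 2 × 0.6557 g H₂O ÷ 18.015 g/mol = 0.072795 mol
Divide by the smallest (0.051989 mol): C 1.000, H 1.400
Multiplying each by 5 gives whole numbers: C 5.00, H 7.00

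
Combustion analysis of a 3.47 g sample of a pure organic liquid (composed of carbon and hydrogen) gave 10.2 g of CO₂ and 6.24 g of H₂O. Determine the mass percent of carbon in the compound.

80.2%

mol C = 10.2 g CO₂ ÷ 44.009 g/mol = 0.2318 mol
mol H = 2 × 6.24 g H₂O ÷ 18.015 g/mol = 0.6928 mol
mass % C = 2.784 g ÷ 3.47 g × 100%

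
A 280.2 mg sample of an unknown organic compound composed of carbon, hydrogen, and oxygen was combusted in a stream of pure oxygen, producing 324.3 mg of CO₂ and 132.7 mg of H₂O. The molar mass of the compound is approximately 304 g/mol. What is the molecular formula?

mol C = 0.3243 g CO₂ ÷ 44.009 g/mol = 0.0073689 mol
mol H = 2 × 0.1327 g H₂O ÷ 18.015 g/mol = 0.014732 mol
mass O = 0.2802 − (0.088508 + 0.014850) = 0.17684 g → mol O = 0.17684 ÷ 15.999 = 0.011053 mol
Divide by the smallest (0.0073689 mol): C 1.000, H 1.999, O 1.500
Multiplying each by 2 gives whole numbers: C 2.00, H 4.00, O 3.00
Empirical formula: C2H4O3
Empirical-formula mass = 76.05 g/mol; 304 ÷ 76.05 ≈ 4, so the molecular formula is C8H16O12.

C8H16O12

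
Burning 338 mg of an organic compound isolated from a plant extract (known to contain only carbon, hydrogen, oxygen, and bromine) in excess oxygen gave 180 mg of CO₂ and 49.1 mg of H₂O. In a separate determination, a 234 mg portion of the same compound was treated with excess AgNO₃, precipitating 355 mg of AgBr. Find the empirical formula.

mol C = 0.180 g CO₂ ÷ 44.009 g/mol = 0.004090 mol
mol H = 2 × 0.0491 g H₂O ÷ 18.015 g/mol = 0.005451 mol
From the AgBr data: mol Br per gram of compound = (0.355 ÷ 187.772) ÷ 0.234 = 0.008079 mol/g, so in the 0.338 g combustion sample mol Br = 0.002731 mol
mass O = 0.338 − (0.04913 + 0.005495 + 0.2182) = 0.06517 g → mol O = 0.06517 ÷ 15.999 = 0.004074 mol
Divide by the smallest (0.002731 mol): C 1.498, H 1.996, Br 1.000, O 1.492
Multiplying each by 2 gives whole numbers: C 3.00, H 3.99, Br 2.00, O 2.98

C3H4Br2O3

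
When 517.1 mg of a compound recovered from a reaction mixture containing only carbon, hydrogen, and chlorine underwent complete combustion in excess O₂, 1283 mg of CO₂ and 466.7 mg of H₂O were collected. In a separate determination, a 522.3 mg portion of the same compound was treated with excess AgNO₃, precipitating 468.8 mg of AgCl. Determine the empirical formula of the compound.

C9H16Cl

mol C = 1.283 g CO₂ ÷ 44.009 g/mol = 0.029153 mol
mol H = 2 × 0.4667 g H₂O ÷ 18.015 g/mol = 0.051812 mol
From the AgCl data: mol Cl per gram of compound = (0.4688 ÷ 143.318) ÷ 0.5223 = 0.0062628 mol/g, so in the 0.5171 g combustion sample mol Cl = 0.0032385 mol
Divide by the smallest (0.0032385 mol): C 9.002, H 15.999, Cl 1.000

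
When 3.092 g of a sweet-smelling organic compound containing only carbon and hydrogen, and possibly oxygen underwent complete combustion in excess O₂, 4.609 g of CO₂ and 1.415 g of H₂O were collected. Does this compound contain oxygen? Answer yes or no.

mol C = 4.609 g CO₂ ÷ 44.009 g/mol = 0.10473 mol
mol H = 2 × 1.415 g H₂O ÷ 18.015 g/mol = 0.15709 mol
C and H account for only 1.4162 g of the 3.092 g sample; the remaining 1.6758 g must be oxygen.

yes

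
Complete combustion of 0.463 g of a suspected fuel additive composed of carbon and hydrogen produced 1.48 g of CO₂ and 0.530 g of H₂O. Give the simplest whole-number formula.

C4H7

mol C = 1.48 g CO₂ ÷ 44.009 g/mol = 0.03363 mol
mol H = 2 × 0.530 g H₂O ÷ 18.015 g/mol = 0.05884 mol
Divide by the smallest (0.03363 mol): C 1.000, H 1.750
Multiplying each by 4 gives whole numbers: C 4.00, H 7.00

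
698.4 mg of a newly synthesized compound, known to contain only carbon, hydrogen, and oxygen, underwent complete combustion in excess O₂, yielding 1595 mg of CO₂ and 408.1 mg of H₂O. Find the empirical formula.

C8H10O3

mol C = 1.595 g CO₂ ÷ 44.009 g/mol = 0.036243 mol
mol H = 2 × 0.4081 g H₂O ÷ 18.015 g/mol = 0.045307 mol
mass O = 0.6984 − (0.43531 + 0.045669) = 0.21742 g → mol O = 0.21742 ÷ 15.999 = 0.013590 mol
Divide by the smallest (0.013590 mol): C 2.667, H 3.334, O 1.000
Multiplying each by 3 gives whole numbers: C 8.00, H 10.00, O 3.00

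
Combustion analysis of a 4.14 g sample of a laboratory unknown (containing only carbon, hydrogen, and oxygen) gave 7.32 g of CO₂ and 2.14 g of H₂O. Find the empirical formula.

mol C = 7.32 g CO₂ ÷ 44.009 g/mol = 0.1663 mol
mol H = 2 × 2.14 g H₂O ÷ 18.015 g/mol = 0.2376 mol
mass O = 4.14 − (1.998 + 0.2395) = 1.903 g → mol O = 1.903 ÷ 15.999 = 0.1189 mol
Divide by the smallest (0.1189 mol): C 1.399, H 1.998, O 1.000
Multiplying each by 5 gives whole numbers: C 6.99, H 9.99, O 5.00

C7H10O5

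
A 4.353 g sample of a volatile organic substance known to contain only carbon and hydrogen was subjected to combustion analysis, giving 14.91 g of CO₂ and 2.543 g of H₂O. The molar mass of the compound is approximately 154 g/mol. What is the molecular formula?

C12H10

mol C = 14.91 g CO₂ ÷ 44.009 g/mol = 0.33879 mol
mol H = 2 × 2.543 g H₂O ÷ 18.015 g/mol = 0.28232 mol
Divide by the smallest (0.28232 mol): C 1.200, H 1.000
Multiplying each by 5 gives whole numbers: C 6.00, H 5.00
Empirical formula: C6H5
Empirical-formula mass = 77.11 g/mol; 154 ÷ 77.11 ≈ 2, so the molecular formula is C12H10.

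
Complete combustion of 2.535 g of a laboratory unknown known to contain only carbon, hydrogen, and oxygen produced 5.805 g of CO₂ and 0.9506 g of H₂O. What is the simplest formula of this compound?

mol C = 5.805 g CO₂ ÷ 44.009 g/mol = 0.13190 mol
mol H = 2 × 0.9506 g H₂O ÷ 18.015 g/mol = 0.10553 mol
mass O = 2.535 − (1.5843 + 0.10638) = 0.84431 g → mol O = 0.84431 ÷ 15.999 = 0.052773 mol
Divide by the smallest (0.052773 mol): C 2.499, H 2.000, O 1.000
Multiplying each by 2 gives whole numbers: C 5.00, H 4.00, O 2.00

C5H4O2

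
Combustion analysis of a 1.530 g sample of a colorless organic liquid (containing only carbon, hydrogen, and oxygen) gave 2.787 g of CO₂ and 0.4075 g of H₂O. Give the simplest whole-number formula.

mol C = 2.787 g CO₂ ÷ 44.009 g/mol = 0.063328 mol
mol H = 2 × 0.4075 g H₂O ÷ 18.015 g/mol = 0.045240 mol
mass O = 1.530 − (0.76063 + 0.045602) = 0.72377 g → mol O = 0.72377 ÷ 15.999 = 0.045238 mol
Divide by the smallest (0.045238 mol): C 1.400, H 1.000, O 1.000
Multiplying each by 5 gives whole numbers: C 7.00, H 5.00, O 5.00

C7H5O5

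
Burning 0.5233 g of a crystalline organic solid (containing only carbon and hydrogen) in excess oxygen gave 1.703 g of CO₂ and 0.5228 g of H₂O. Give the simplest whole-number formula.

C2H3

mol C = 1.703 g CO₂ ÷ 44.009 g/mol = 0.038697 mol
mol H = 2 × 0.5228 g H₂O ÷ 18.015 g/mol = 0.058041 mol
Divide by the smallest (0.038697 mol): C 1.000, H 1.500
Multiplying each by 2 gives whole numbers: C 2.00, H 3.00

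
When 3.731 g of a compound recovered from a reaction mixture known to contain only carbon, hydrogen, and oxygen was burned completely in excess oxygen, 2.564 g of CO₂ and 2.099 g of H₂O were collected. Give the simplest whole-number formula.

CH4O3

mol C = 2.564 g CO₂ ÷ 44.009 g/mol = 0.058261 mol
mol H = 2 × 2.099 g H₂O ÷ 18.015 g/mol = 0.23303 mol
mass O = 3.731 − (0.69977 + 0.23489) = 2.7963 g → mol O = 2.7963 ÷ 15.999 = 0.17478 mol
Divide by the smallest (0.058261 mol): C 1.000, H 4.000, O 3.000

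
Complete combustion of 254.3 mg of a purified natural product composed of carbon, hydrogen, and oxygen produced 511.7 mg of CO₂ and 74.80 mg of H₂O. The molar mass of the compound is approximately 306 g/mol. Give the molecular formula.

mol C = 0.5117 g CO₂ ÷ 44.009 g/mol = 0.011627 mol
mol H = 2 × 0.07480 g H₂O ÷ 18.015 g/mol = 0.0083042 mol
mass O = 0.2543 − (0.13965 + 0.0083706) = 0.10628 g → mol O = 0.10628 ÷ 15.999 = 0.0066426 mol
Divide by the smallest (0.0066426 mol): C 1.750, H 1.250, O 1.000
Multiplying each by 4 gives whole numbers: C 7.00, H 5.00, O 4.00
Empirical formula: C7H5O4
Empirical-formula mass = 153.11 g/mol; 306 ÷ 153.11 ≈ 2, so the molecular formula is C14H10O8.

C14H10O8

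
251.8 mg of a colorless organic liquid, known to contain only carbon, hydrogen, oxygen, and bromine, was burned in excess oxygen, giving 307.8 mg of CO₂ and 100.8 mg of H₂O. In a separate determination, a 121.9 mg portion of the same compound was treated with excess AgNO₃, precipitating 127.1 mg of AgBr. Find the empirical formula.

C5H8BrO2

mol C = 0.3078 g CO₂ ÷ 44.009 g/mol = 0.0069940 mol
mol H = 2 × 0.1008 g H₂O ÷ 18.015 g/mol = 0.011191 mol
From the AgBr data: mol Br per gram of compound = (0.1271 ÷ 187.772) ÷ 0.1219 = 0.0055528 mol/g, so in the 0.2518 g combustion sample mol Br = 0.0013982 mol
mass O = 0.2518 − (0.084005 + 0.011280 + 0.11172) = 0.044793 g → mol O = 0.044793 ÷ 15.999 = 0.0027998 mol
Divide by the smallest (0.0013982 mol): C 5.002, H 8.004, Br 1.000, O 2.002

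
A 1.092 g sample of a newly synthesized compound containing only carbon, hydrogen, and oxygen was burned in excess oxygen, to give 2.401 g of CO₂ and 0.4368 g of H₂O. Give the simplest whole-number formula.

mol C = 2.401 g CO₂ ÷ 44.009 g/mol = 0.054557 mol
mol H = 2 × 0.4368 g H₂O ÷ 18.015 g/mol = 0.048493 mol
mass O = 1.092 − (0.65528 + 0.048881) = 0.38783 g → mol O = 0.38783 ÷ 15.999 = 0.024241 mol
Divide by the smallest (0.024241 mol): C 2.251, H 2.000, O 1.000
Multiplying each by 4 gives whole numbers: C 9.00, H 8.00, O 4.00

C9H8O4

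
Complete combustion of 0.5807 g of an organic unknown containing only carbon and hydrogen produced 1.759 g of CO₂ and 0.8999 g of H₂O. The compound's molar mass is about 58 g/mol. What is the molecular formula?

C4H10

mol C = 1.759 g CO₂ ÷ 44.009 g/mol = 0.039969 mol
mol H = 2 × 0.8999 g H₂O ÷ 18.015 g/mol = 0.099906 mol
Divide by the smallest (0.039969 mol): C 1.000, H 2.500
Multiplying each by 2 gives whole numbers: C 2.00, H 5.00
Empirical formula: C2H5
Empirical-formula mass = 29.06 g/mol; 58 ÷ 29.06 ≈ 2, so the molecular formula is C4H10.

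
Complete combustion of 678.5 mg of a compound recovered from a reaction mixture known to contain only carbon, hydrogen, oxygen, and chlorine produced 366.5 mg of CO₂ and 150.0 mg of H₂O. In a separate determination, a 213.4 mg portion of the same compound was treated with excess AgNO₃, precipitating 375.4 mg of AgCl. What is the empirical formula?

CH2ClO2

mol C = 0.3665 g CO₂ ÷ 44.009 g/mol = 0.0083278 mol
mol H = 2 × 0.1500 g H₂O ÷ 18.015 g/mol = 0.016653 mol
From the AgCl data: mol Cl per gram of compound = (0.3754 ÷ 143.318) ÷ 0.2134 = 0.012274 mol/g, so in the 0.6785 g combustion sample mol Cl = 0.0083282 mol
mass O = 0.6785 − (0.10003 + 0.016786 + 0.29523) = 0.26646 g → mol O = 0.26646 ÷ 15.999 = 0.016654 mol
Divide by the smallest (0.0083278 mol): C 1.000, H 2.000, Cl 1.000, O 2.000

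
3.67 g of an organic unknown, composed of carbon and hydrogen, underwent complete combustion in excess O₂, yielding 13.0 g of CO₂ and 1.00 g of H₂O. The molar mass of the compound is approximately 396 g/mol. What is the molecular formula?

C32H12

mol C = 13.0 g CO₂ ÷ 44.009 g/mol = 0.2954 mol
mol H = 2 × 1.00 g H₂O ÷ 18.015 g/mol = 0.1110 mol
Divide by the smallest (0.1110 mol): C 2.661, H 1.000
Multiplying each by 3 gives whole numbers: C 7.98, H 3.00
Empirical formula: C8H3
Empirical-formula mass = 99.11 g/mol; 396 ÷ 99.11 ≈ 4, so the molecular formula is C32H12.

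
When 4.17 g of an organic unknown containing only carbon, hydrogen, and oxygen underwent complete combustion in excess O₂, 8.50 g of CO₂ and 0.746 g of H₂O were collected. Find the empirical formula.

C7H3O4

mol C = 8.50 g CO₂ ÷ 44.009 g/mol = 0.1931 mol
mol H = 2 × 0.746 g H₂O ÷ 18.015 g/mol = 0.08282 mol
mass O = 4.17 − (2.320 + 0.08348) = 1.767 g → mol O = 1.767 ÷ 15.999 = 0.1104 mol
Divide by the smallest (0.08282 mol): C 2.332, H 1.000, O 1.333
Multiplying each by 3 gives whole numbers: C 7.00, H 3.00, O 4.00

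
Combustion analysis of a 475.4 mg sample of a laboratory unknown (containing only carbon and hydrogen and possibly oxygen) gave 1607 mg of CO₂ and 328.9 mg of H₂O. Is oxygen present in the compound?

mol C = 1.607 g CO₂ ÷ 44.009 g/mol = 0.036515 mol
mol H = 2 × 0.3289 g H₂O ÷ 18.015 g/mol = 0.036514 mol
C and H together account for 0.47539 g — essentially the entire 0.4754 g sample — so the compound contains no oxygen.

no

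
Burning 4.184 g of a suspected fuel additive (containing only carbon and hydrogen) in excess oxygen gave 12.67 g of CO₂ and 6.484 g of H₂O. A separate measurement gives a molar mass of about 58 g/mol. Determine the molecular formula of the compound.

C4H10

mol C = 12.67 g CO₂ ÷ 44.009 g/mol = 0.28790 mol
mol H = 2 × 6.484 g H₂O ÷ 18.015 g/mol = 0.71984 mol
Divide by the smallest (0.28790 mol): C 1.000, H 2.500
Multiplying each by 2 gives whole numbers: C 2.00, H 5.00
Empirical formula: C2H5
Empirical-formula mass = 29.06 g/mol; 58 ÷ 29.06 ≈ 2, so the molecular formula is C4H10.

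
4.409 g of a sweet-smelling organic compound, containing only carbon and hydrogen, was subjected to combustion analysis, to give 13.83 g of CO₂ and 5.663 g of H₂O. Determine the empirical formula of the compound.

CH2

mol C = 13.83 g CO₂ ÷ 44.009 g/mol = 0.31425 mol
mol H = 2 × 5.663 g H₂O ÷ 18.015 g/mol = 0.62870 mol
Divide by the smallest (0.31425 mol): C 1.000, H 2.001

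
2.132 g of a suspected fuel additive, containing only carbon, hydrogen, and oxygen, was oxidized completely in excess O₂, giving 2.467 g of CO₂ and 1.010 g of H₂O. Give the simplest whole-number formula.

mol C = 2.467 g CO₂ ÷ 44.009 g/mol = 0.056057 mol
mol H = 2 × 1.010 g H₂O ÷ 18.015 g/mol = 0.11213 mol
mass O = 2.132 − (0.67330 + 0.11303) = 1.3457 g → mol O = 1.3457 ÷ 15.999 = 0.084110 mol
Divide by the smallest (0.056057 mol): C 1.000, H 2.000, O 1.500
Multiplying each by 2 gives whole numbers: C 2.00, H 4.00, O 3.00

C2H4O3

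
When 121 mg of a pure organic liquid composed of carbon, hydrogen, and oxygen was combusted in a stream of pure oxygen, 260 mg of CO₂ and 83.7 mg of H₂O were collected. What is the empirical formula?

C7H11O3

mol C = 0.260 g CO₂ ÷ 44.009 g/mol = 0.005908 mol
mol H = 2 × 0.0837 g H₂O ÷ 18.015 g/mol = 0.009292 mol
mass O = 0.121 − (0.07096 + 0.009367) = 0.04067 g → mol O = 0.04067 ÷ 15.999 = 0.002542 mol
Divide by the smallest (0.002542 mol): C 2.324, H 3.655, O 1.000
Multiplying each by 3 gives whole numbers: C 6.97, H 10.97, O 3.00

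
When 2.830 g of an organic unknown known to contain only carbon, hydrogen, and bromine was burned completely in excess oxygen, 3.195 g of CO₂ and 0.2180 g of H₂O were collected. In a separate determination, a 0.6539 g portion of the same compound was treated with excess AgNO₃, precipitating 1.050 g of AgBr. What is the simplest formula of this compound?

mol C = 3.195 g CO₂ ÷ 44.009 g/mol = 0.072599 mol
mol H = 2 × 0.2180 g H₂O ÷ 18.015 g/mol = 0.024202 mol
From the AgBr data: mol Br per gram of compound = (1.050 ÷ 187.772) ÷ 0.6539 = 0.0085516 mol/g, so in the 2.830 g combustion sample mol Br = 0.024201 mol
Divide by the smallest (0.024201 mol): C 3.000, H 1.000, Br 1.000

C3HBr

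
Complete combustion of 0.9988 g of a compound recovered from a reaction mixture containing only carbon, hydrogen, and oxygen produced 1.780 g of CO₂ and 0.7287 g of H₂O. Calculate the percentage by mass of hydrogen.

8.16%

mol C = 1.780 g CO₂ ÷ 44.009 g/mol = 0.040446 mol
mol H = 2 × 0.7287 g H₂O ÷ 18.015 g/mol = 0.080899 mol
mass O = 0.9988 − (0.48580 + 0.081546) = 0.43145 g → mol O = 0.43145 ÷ 15.999 = 0.026968 mol
mass % H = 0.081546 g ÷ 0.9988 g × 100%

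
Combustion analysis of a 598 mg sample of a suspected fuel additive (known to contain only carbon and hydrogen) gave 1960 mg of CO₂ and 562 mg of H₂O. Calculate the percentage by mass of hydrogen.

10.5%

mol C = 1.96 g CO₂ ÷ 44.009 g/mol = 0.04454 mol
mol H = 2 × 0.562 g H₂O ÷ 18.015 g/mol = 0.06239 mol
mass % H = 0.06289 g ÷ 0.598 g × 100%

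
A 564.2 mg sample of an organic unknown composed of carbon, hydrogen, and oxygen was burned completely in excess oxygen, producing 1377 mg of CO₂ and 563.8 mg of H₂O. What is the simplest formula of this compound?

mol C = 1.377 g CO₂ ÷ 44.009 g/mol = 0.031289 mol
mol H = 2 × 0.5638 g H₂O ÷ 18.015 g/mol = 0.062592 mol
mass O = 0.5642 − (0.37581 + 0.063093) = 0.12529 g → mol O = 0.12529 ÷ 15.999 = 0.0078314 mol
Divide by the smallest (0.0078314 mol): C 3.995, H 7.993, O 1.000

C4H8O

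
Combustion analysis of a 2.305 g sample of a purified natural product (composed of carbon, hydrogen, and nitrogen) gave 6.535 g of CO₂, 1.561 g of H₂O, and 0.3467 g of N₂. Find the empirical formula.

mol C = 6.535 g CO₂ ÷ 44.009 g/mol = 0.14849 mol
mol H = 2 × 1.561 g H₂O ÷ 18.015 g/mol = 0.17330 mol
mol N = 2 × 0.3467 g N₂ ÷ 28.014 g/mol = 0.024752 mol
Divide by the smallest (0.024752 mol): C 5.999, H 7.001, N 1.000

C6H7N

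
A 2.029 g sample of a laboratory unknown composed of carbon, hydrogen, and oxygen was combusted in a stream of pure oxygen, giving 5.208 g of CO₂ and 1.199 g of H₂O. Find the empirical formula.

C8H9O2

mol C = 5.208 g CO₂ ÷ 44.009 g/mol = 0.11834 mol
mol H = 2 × 1.199 g H₂O ÷ 18.015 g/mol = 0.13311 mol
mass O = 2.029 − (1.4214 + 0.13418) = 0.47345 g → mol O = 0.47345 ÷ 15.999 = 0.029592 mol
Divide by the smallest (0.029592 mol): C 3.999, H 4.498, O 1.000
Multiplying each by 2 gives whole numbers: C 8.00, H 9.00, O 2.00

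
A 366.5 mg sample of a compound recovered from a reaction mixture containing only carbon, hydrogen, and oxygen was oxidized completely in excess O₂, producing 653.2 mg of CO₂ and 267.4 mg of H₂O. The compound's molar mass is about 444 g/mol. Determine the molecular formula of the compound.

C18H36O12

mol C = 0.6532 g CO₂ ÷ 44.009 g/mol = 0.014842 mol
mol H = 2 × 0.2674 g H₂O ÷ 18.015 g/mol = 0.029686 mol
mass O = 0.3665 − (0.17827 + 0.029924) = 0.15830 g → mol O = 0.15830 ÷ 15.999 = 0.0098946 mol
Divide by the smallest (0.0098946 mol): C 1.500, H 3.000, O 1.000
Multiplying each by 2 gives whole numbers: C 3.00, H 6.00, O 2.00
Empirical formula: C3H6O2
Empirical-formula mass = 74.08 g/mol; 444 ÷ 74.08 ≈ 6, so the molecular formula is C18H36O12.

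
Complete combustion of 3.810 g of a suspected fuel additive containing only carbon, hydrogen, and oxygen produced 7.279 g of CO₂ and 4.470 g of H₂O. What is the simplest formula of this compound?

C2H6O

mol C = 7.279 g CO₂ ÷ 44.009 g/mol = 0.16540 mol
mol H = 2 × 4.470 g H₂O ÷ 18.015 g/mol = 0.49625 mol
mass O = 3.810 − (1.9866 + 0.50022) = 1.3232 g → mol O = 1.3232 ÷ 15.999 = 0.082704 mol
Divide by the smallest (0.082704 mol): C 2.000, H 6.000, O 1.000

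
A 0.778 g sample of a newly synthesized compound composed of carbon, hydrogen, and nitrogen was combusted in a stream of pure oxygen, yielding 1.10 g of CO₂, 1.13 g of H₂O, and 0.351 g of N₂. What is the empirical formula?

mol C = 1.10 g CO₂ ÷ 44.009 g/mol = 0.02499 mol
mol H = 2 × 1.13 g H₂O ÷ 18.015 g/mol = 0.1255 mol
mol N = 2 × 0.351 g N₂ ÷ 28.014 g/mol = 0.02506 mol
Divide by the smallest (0.02499 mol): C 1.000, H 5.019, N 1.003

CH5N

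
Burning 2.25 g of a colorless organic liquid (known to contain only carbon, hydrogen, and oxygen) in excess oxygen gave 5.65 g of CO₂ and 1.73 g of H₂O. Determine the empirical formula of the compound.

C4H6O

mol C = 5.65 g CO₂ ÷ 44.009 g/mol = 0.1284 mol
mol H = 2 × 1.73 g H₂O ÷ 18.015 g/mol = 0.1921 mol
mass O = 2.25 − (1.542 + 0.1936) = 0.5144 g → mol O = 0.5144 ÷ 15.999 = 0.03215 mol
Divide by the smallest (0.03215 mol): C 3.993, H 5.974, O 1.000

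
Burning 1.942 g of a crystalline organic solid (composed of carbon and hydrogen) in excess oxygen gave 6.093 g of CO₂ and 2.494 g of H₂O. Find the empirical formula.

mol C = 6.093 g CO₂ ÷ 44.009 g/mol = 0.13845 mol
mol H = 2 × 2.494 g H₂O ÷ 18.015 g/mol = 0.27688 mol
Divide by the smallest (0.13845 mol): C 1.000, H 2.000

CH2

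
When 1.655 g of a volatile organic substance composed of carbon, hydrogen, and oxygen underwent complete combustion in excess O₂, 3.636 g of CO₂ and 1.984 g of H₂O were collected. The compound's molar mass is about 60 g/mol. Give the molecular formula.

mol C = 3.636 g CO₂ ÷ 44.009 g/mol = 0.082619 mol
mol H = 2 × 1.984 g H₂O ÷ 18.015 g/mol = 0.22026 mol
mass O = 1.655 − (0.99234 + 0.22202) = 0.44063 g → mol O = 0.44063 ÷ 15.999 = 0.027541 mol
Divide by the smallest (0.027541 mol): C 3.000, H 7.997, O 1.000
Empirical formula: C3H8O
Empirical-formula mass = 60.10 g/mol; 60 ÷ 60.10 ≈ 1, so the molecular formula is C3H8O.

C3H8O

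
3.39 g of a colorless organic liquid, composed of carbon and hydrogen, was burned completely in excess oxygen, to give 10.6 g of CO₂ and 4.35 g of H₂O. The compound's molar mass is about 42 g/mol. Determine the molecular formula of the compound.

C3H6

mol C = 10.6 g CO₂ ÷ 44.009 g/mol = 0.2409 mol
mol H = 2 × 4.35 g H₂O ÷ 18.015 g/mol = 0.4829 mol
Divide by the smallest (0.2409 mol): C 1.000, H 2.005
Empirical formula: CH2
Empirical-formula mass = 14.03 g/mol; 42 ÷ 14.03 ≈ 3, so the molecular formula is C3H6.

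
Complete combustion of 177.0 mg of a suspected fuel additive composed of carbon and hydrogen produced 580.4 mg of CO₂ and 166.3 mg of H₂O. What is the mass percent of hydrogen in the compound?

mol C = 0.5804 g CO₂ ÷ 44.009 g/mol = 0.013188 mol
mol H = 2 × 0.1663 g H₂O ÷ 18.015 g/mol = 0.018462 mol
mass % H = 0.018610 g ÷ 0.1770 g × 100%

10.51%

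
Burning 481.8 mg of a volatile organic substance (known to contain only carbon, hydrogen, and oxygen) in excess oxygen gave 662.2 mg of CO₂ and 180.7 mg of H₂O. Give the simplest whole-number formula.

mol C = 0.6622 g CO₂ ÷ 44.009 g/mol = 0.015047 mol
mol H = 2 × 0.1807 g H₂O ÷ 18.015 g/mol = 0.020061 mol
mass O = 0.4818 − (0.18073 + 0.020222) = 0.28085 g → mol O = 0.28085 ÷ 15.999 = 0.017554 mol
Divide by the smallest (0.015047 mol): C 1.000, H 1.333, O 1.167
Multiplying each by 6 gives whole numbers: C 6.00, H 8.00, O 7.00

C6H8O7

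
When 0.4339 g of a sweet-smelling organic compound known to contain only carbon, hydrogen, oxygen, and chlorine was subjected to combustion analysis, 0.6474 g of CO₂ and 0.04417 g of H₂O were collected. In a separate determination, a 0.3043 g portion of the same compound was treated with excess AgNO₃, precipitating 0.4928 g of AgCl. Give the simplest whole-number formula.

C3HClO

mol C = 0.6474 g CO₂ ÷ 44.009 g/mol = 0.014711 mol
mol H = 2 × 0.04417 g H₂O ÷ 18.015 g/mol = 0.0049037 mol
From the AgCl data: mol Cl per gram of compound = (0.4928 ÷ 143.318) ÷ 0.3043 = 0.011300 mol/g, so in the 0.4339 g combustion sample mol Cl = 0.0049030 mol
mass O = 0.4339 − (0.17669 + 0.0049429 + 0.17381) = 0.078458 g → mol O = 0.078458 ÷ 15.999 = 0.0049039 mol
Divide by the smallest (0.0049030 mol): C 3.000, H 1.000, Cl 1.000, O 1.000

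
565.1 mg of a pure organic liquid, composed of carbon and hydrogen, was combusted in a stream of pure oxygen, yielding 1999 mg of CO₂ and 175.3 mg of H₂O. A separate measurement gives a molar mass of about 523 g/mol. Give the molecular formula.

mol C = 1.999 g CO₂ ÷ 44.009 g/mol = 0.045423 mol
mol H = 2 × 0.1753 g H₂O ÷ 18.015 g/mol = 0.019462 mol
Divide by the smallest (0.019462 mol): C 2.334, H 1.000
Multiplying each by 3 gives whole numbers: C 7.00, H 3.00
Empirical formula: C7H3
Empirical-formula mass = 87.10 g/mol; 523 ÷ 87.10 ≈ 6, so the molecular formula is C42H18.

C42H18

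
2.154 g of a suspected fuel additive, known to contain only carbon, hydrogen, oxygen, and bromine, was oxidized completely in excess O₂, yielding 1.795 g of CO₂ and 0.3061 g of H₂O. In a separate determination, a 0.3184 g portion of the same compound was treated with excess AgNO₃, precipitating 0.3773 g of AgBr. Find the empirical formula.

C6H5Br2O5

mol C = 1.795 g CO₂ ÷ 44.009 g/mol = 0.040787 mol
mol H = 2 × 0.3061 g H₂O ÷ 18.015 g/mol = 0.033983 mol
From the AgBr data: mol Br per gram of compound = (0.3773 ÷ 187.772) ÷ 0.3184 = 0.0063108 mol/g, so in the 2.154 g combustion sample mol Br = 0.013593 mol
mass O = 2.154 − (0.48989 + 0.034255 + 1.0862) = 0.54368 g → mol O = 0.54368 ÷ 15.999 = 0.033982 mol
Divide by the smallest (0.013593 mol): C 3.001, H 2.500, Br 1.000, O 2.500
Multiplying each by 2 gives whole numbers: C 6.00, H 5.00, Br 2.00, O 5.00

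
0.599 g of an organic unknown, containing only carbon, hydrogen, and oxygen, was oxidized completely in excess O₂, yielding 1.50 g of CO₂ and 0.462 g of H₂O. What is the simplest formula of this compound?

C4H6O

mol C = 1.50 g CO₂ ÷ 44.009 g/mol = 0.03408 mol
mol H = 2 × 0.462 g H₂O ÷ 18.015 g/mol = 0.05129 mol
mass O = 0.599 − (0.4094 + 0.05170) = 0.1379 g → mol O = 0.1379 ÷ 15.999 = 0.008620 mol
Divide by the smallest (0.008620 mol): C 3.954, H 5.950, O 1.000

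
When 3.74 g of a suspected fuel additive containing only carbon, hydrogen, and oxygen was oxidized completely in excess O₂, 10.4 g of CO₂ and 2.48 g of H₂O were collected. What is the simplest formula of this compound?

C6H7O

mol C = 10.4 g CO₂ ÷ 44.009 g/mol = 0.2363 mol
mol H = 2 × 2.48 g H₂O ÷ 18.015 g/mol = 0.2753 mol
mass O = 3.74 − (2.838 + 0.2775) = 0.6241 g → mol O = 0.6241 ÷ 15.999 = 0.03901 mol
Divide by the smallest (0.03901 mol): C 6.058, H 7.058, O 1.000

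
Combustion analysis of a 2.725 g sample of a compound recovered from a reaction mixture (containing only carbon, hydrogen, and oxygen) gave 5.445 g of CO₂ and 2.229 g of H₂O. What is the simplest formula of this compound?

C2H4O

mol C = 5.445 g CO₂ ÷ 44.009 g/mol = 0.12372 mol
mol H = 2 × 2.229 g H₂O ÷ 18.015 g/mol = 0.24746 mol
mass O = 2.725 − (1.4861 + 0.24944) = 0.98950 g → mol O = 0.98950 ÷ 15.999 = 0.061848 mol
Divide by the smallest (0.061848 mol): C 2.000, H 4.001, O 1.000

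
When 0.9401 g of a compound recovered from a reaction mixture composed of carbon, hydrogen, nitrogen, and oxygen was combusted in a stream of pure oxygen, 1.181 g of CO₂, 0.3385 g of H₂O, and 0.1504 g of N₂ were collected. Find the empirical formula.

C5H7N2O5

mol C = 1.181 g CO₂ ÷ 44.009 g/mol = 0.026835 mol
mol H = 2 × 0.3385 g H₂O ÷ 18.015 g/mol = 0.037580 mol
mol N = 2 × 0.1504 g N₂ ÷ 28.014 g/mol = 0.010737 mol
mass O = 0.9401 − (0.32232 + 0.037880 + 0.15040) = 0.42950 g → mol O = 0.42950 ÷ 15.999 = 0.026845 mol
Divide by the smallest (0.010737 mol): C 2.499, H 3.500, N 1.000, O 2.500
Multiplying each by 2 gives whole numbers: C 5.00, H 7.00, N 2.00, O 5.00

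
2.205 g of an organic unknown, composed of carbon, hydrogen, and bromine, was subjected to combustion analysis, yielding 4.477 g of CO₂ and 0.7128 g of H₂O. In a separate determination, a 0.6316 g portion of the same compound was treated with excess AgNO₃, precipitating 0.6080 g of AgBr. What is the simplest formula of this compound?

mol C = 4.477 g CO₂ ÷ 44.009 g/mol = 0.10173 mol
mol H = 2 × 0.7128 g H₂O ÷ 18.015 g/mol = 0.079134 mol
From the AgBr data: mol Br per gram of compound = (0.6080 ÷ 187.772) ÷ 0.6316 = 0.0051266 mol/g, so in the 2.205 g combustion sample mol Br = 0.011304 mol
Divide by the smallest (0.011304 mol): C 8.999, H 7.000, Br 1.000

C9H7Br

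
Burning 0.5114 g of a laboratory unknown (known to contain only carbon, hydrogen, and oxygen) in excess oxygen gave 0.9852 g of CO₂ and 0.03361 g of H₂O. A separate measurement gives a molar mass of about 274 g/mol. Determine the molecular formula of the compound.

mol C = 0.9852 g CO₂ ÷ 44.009 g/mol = 0.022386 mol
mol H = 2 × 0.03361 g H₂O ÷ 18.015 g/mol = 0.0037313 mol
mass O = 0.5114 − (0.26888 + 0.0037612) = 0.23876 g → mol O = 0.23876 ÷ 15.999 = 0.014923 mol
Divide by the smallest (0.0037313 mol): C 6.000, H 1.000, O 3.999
Empirical formula: C6HO4
Empirical-formula mass = 137.07 g/mol; 274 ÷ 137.07 ≈ 2, so the molecular formula is C12H2O8.

C12H2O8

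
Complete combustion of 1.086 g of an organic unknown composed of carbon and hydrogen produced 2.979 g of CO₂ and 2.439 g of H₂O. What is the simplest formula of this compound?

CH4

mol C = 2.979 g CO₂ ÷ 44.009 g/mol = 0.067691 mol
mol H = 2 × 2.439 g H₂O ÷ 18.015 g/mol = 0.27077 mol
Divide by the smallest (0.067691 mol): C 1.000, H 4.000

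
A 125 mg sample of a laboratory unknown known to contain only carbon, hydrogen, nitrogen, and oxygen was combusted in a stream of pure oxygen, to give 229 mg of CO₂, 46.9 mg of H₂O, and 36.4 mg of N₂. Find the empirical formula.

mol C = 0.229 g CO₂ ÷ 44.009 g/mol = 0.005203 mol
mol H = 2 × 0.0469 g H₂O ÷ 18.015 g/mol = 0.005207 mol
mol N = 2 × 0.0364 g N₂ ÷ 28.014 g/mol = 0.002599 mol
mass O = 0.125 − (0.06250 + 0.005248 + 0.03640) = 0.02085 g → mol O = 0.02085 ÷ 15.999 = 0.001303 mol
Divide by the smallest (0.001303 mol): C 3.992, H 3.995, N 1.994, O 1.000

C4H4N2O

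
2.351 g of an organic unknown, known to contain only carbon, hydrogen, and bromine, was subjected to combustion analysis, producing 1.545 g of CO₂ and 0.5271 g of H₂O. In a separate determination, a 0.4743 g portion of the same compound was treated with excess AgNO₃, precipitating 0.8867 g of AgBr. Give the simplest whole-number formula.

mol C = 1.545 g CO₂ ÷ 44.009 g/mol = 0.035106 mol
mol H = 2 × 0.5271 g H₂O ÷ 18.015 g/mol = 0.058518 mol
From the AgBr data: mol Br per gram of compound = (0.8867 ÷ 187.772) ÷ 0.4743 = 0.0099562 mol/g, so in the 2.351 g combustion sample mol Br = 0.023407 mol
Divide by the smallest (0.023407 mol): C 1.500, H 2.500, Br 1.000
Multiplying each by 2 gives whole numbers: C 3.00, H 5.00, Br 2.00

C3H5Br2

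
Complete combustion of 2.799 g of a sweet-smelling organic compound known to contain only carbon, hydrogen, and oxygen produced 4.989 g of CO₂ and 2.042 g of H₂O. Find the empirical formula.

C3H6O2

mol C = 4.989 g CO₂ ÷ 44.009 g/mol = 0.11336 mol
mol H = 2 × 2.042 g H₂O ÷ 18.015 g/mol = 0.22670 mol
mass O = 2.799 − (1.3616 + 0.22851) = 1.2089 g → mol O = 1.2089 ÷ 15.999 = 0.075560 mol
Divide by the smallest (0.075560 mol): C 1.500, H 3.000, O 1.000
Multiplying each by 2 gives whole numbers: C 3.00, H 6.00, O 2.00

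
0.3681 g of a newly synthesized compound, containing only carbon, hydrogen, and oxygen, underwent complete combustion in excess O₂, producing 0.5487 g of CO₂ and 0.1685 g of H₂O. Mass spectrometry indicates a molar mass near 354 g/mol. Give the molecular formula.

mol C = 0.5487 g CO₂ ÷ 44.009 g/mol = 0.012468 mol
mol H = 2 × 0.1685 g H₂O ÷ 18.015 g/mol = 0.018707 mol
mass O = 0.3681 − (0.14975 + 0.018856) = 0.19949 g → mol O = 0.19949 ÷ 15.999 = 0.012469 mol
Divide by the smallest (0.012468 mol): C 1.000, H 1.500, O 1.000
Multiplying each by 2 gives whole numbers: C 2.00, H 3.00, O 2.00
Empirical formula: C2H3O2
Empirical-formula mass = 59.04 g/mol; 354 ÷ 59.04 ≈ 6, so the molecular formula is C12H18O12.

C12H18O12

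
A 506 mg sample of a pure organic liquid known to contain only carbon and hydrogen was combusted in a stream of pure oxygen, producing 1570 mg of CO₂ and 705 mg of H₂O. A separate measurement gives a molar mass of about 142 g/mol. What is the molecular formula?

mol C = 1.57 g CO₂ ÷ 44.009 g/mol = 0.03567 mol
mol H = 2 × 0.705 g H₂O ÷ 18.015 g/mol = 0.07827 mol
Divide by the smallest (0.03567 mol): C 1.000, H 2.194
Multiplying each by 5 gives whole numbers: C 5.00, H 10.97
Empirical formula: C5H11
Empirical-formula mass = 71.14 g/mol; 142 ÷ 71.14 ≈ 2, so the molecular formula is C10H22.

C10H22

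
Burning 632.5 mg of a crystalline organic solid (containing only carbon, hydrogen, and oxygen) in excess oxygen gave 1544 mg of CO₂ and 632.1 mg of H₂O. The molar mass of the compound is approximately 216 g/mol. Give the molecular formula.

mol C = 1.544 g CO₂ ÷ 44.009 g/mol = 0.035084 mol
mol H = 2 × 0.6321 g H₂O ÷ 18.015 g/mol = 0.070175 mol
mass O = 0.6325 − (0.42139 + 0.070736) = 0.14037 g → mol O = 0.14037 ÷ 15.999 = 0.0087739 mol
Divide by the smallest (0.0087739 mol): C 3.999, H 7.998, O 1.000
Empirical formula: C4H8O
Empirical-formula mass = 72.11 g/mol; 216 ÷ 72.11 ≈ 3, so the molecular formula is C12H24O3.

C12H24O3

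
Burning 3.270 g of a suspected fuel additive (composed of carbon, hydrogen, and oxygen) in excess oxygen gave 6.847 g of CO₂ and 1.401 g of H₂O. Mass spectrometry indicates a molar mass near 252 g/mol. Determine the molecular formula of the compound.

C12H12O6

mol C = 6.847 g CO₂ ÷ 44.009 g/mol = 0.15558 mol
mol H = 2 × 1.401 g H₂O ÷ 18.015 g/mol = 0.15554 mol
mass O = 3.270 − (1.8687 + 0.15678) = 1.2445 g → mol O = 1.2445 ÷ 15.999 = 0.077788 mol
Divide by the smallest (0.077788 mol): C 2.000, H 2.000, O 1.000
Empirical formula: C2H2O
Empirical-formula mass = 42.04 g/mol; 252 ÷ 42.04 ≈ 6, so the molecular formula is C12H12O6.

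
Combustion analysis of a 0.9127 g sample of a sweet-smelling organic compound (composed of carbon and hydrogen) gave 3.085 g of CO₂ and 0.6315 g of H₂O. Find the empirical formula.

mol C = 3.085 g CO₂ ÷ 44.009 g/mol = 0.070099 mol
mol H = 2 × 0.6315 g H₂O ÷ 18.015 g/mol = 0.070108 mol
Divide by the smallest (0.070099 mol): C 1.000, H 1.000

CH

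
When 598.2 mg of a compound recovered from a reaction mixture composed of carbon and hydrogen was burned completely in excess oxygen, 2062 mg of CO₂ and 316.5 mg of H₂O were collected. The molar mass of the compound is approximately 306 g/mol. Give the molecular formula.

mol C = 2.062 g CO₂ ÷ 44.009 g/mol = 0.046854 mol
mol H = 2 × 0.3165 g H₂O ÷ 18.015 g/mol = 0.035137 mol
Divide by the smallest (0.035137 mol): C 1.333, H 1.000
Multiplying each by 3 gives whole numbers: C 4.00, H 3.00
Empirical formula: C4H3
Empirical-formula mass = 51.07 g/mol; 306 ÷ 51.07 ≈ 6, so the molecular formula is C24H18.

C24H18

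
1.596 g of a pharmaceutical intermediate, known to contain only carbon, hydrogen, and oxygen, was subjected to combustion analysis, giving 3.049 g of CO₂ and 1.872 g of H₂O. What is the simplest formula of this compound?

mol C = 3.049 g CO₂ ÷ 44.009 g/mol = 0.069281 mol
mol H = 2 × 1.872 g H₂O ÷ 18.015 g/mol = 0.20783 mol
mass O = 1.596 − (0.83214 + 0.20949) = 0.55437 g → mol O = 0.55437 ÷ 15.999 = 0.034650 mol
Divide by the smallest (0.034650 mol): C 1.999, H 5.998, O 1.000

C2H6O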